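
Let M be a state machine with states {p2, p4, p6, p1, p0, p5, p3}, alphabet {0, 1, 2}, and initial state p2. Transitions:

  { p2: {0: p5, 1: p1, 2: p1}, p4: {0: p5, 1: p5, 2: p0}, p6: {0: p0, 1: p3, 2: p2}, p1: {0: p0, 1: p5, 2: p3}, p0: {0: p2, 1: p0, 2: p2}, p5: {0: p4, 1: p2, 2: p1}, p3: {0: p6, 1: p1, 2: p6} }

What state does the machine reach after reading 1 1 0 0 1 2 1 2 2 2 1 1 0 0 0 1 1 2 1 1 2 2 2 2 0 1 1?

p1

start at p2
read '1': p2 → p1
read '1': p1 → p5
read '0': p5 → p4
read '0': p4 → p5
read '1': p5 → p2
read '2': p2 → p1
read '1': p1 → p5
read '2': p5 → p1
read '2': p1 → p3
read '2': p3 → p6
read '1': p6 → p3
read '1': p3 → p1
read '0': p1 → p0
read '0': p0 → p2
read '0': p2 → p5
read '1': p5 → p2
read '1': p2 → p1
read '2': p1 → p3
read '1': p3 → p1
read '1': p1 → p5
read '2': p5 → p1
read '2': p1 → p3
read '2': p3 → p6
read '2': p6 → p2
read '0': p2 → p5
read '1': p5 → p2
read '1': p2 → p1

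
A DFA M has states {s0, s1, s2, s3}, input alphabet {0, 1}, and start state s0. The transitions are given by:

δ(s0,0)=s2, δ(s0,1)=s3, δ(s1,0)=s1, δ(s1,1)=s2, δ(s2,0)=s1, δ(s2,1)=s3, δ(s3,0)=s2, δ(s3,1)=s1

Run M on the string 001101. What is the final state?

s3

start at s0
read '0': s0 → s2
read '0': s2 → s1
read '1': s1 → s2
read '1': s2 → s3
read '0': s3 → s2
read '1': s2 → s3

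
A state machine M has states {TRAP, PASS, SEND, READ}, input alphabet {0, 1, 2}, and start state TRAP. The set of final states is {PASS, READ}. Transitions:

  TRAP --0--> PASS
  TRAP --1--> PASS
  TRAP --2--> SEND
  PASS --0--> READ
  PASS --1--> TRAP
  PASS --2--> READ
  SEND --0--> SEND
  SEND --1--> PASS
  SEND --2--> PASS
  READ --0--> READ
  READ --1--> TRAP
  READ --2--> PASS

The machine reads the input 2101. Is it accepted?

Trace: TRAP -2-> SEND -1-> PASS -0-> READ -1-> TRAP
End state TRAP is not accepting.

No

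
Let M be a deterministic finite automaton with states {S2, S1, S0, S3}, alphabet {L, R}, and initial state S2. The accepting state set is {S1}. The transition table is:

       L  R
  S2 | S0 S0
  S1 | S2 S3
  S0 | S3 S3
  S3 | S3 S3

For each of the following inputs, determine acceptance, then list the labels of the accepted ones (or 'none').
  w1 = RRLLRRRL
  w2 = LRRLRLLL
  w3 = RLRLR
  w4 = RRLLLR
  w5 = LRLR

none

w1: S2 → S0 → S3 → S3 → S3 → S3 → S3 → S3 → S3  → end S3, rejected
w2: S2 → S0 → S3 → S3 → S3 → S3 → S3 → S3 → S3  → end S3, rejected
w3: S2 → S0 → S3 → S3 → S3 → S3  → end S3, rejected
w4: S2 → S0 → S3 → S3 → S3 → S3 → S3  → end S3, rejected
w5: S2 → S0 → S3 → S3 → S3  → end S3, rejected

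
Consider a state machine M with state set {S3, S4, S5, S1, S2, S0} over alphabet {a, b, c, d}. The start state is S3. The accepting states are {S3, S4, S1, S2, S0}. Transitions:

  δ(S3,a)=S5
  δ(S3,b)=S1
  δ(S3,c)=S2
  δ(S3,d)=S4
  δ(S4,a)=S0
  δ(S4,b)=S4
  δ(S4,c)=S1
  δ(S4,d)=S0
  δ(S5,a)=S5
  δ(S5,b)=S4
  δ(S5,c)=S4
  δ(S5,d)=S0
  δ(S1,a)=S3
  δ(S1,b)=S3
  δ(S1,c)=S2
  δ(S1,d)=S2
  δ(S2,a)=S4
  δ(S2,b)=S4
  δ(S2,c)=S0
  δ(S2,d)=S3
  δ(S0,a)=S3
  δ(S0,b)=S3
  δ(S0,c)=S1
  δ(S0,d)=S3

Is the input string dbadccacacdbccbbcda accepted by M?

Trace: S3 -d-> S4 -b-> S4 -a-> S0 -d-> S3 -c-> S2 -c-> S0 -a-> S3 -c-> S2 -a-> S4 -c-> S1 -d-> S2 -b-> S4 -c-> S1 -c-> S2 -b-> S4 -b-> S4 -c-> S1 -d-> S2 -a-> S4
End state S4 is accepting.

Yes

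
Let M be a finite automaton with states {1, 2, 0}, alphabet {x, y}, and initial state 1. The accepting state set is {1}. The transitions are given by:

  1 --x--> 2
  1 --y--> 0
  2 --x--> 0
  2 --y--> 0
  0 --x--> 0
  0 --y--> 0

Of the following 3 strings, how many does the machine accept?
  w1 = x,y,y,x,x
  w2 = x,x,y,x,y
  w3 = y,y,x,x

0

w1: Trace: 1 -x-> 2 -y-> 0 -y-> 0 -x-> 0 -x-> 0  → end 0, rejected
w2: Trace: 1 -x-> 2 -x-> 0 -y-> 0 -x-> 0 -y-> 0  → end 0, rejected
w3: Trace: 1 -y-> 0 -y-> 0 -x-> 0 -x-> 0  → end 0, rejected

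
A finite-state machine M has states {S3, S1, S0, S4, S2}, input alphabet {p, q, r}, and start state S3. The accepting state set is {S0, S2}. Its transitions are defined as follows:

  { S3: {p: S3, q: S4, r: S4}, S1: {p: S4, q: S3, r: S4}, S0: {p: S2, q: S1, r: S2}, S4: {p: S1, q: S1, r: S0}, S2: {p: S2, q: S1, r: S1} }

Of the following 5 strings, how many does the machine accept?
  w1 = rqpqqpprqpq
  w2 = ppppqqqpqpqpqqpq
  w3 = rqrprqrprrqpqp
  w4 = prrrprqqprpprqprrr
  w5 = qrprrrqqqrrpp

1

w1: S3 → S4 → S1 → S4 → S1 → S3 → S3 → S3 → S4 → S1 → S4 → S1  → end S1, rejected
w2: S3 → S3 → S3 → S3 → S3 → S4 → S1 → S3 → S3 → S4 → S1 → S3 → S3 → S4 → S1 → S4 → S1  → end S1, rejected
w3: S3 → S4 → S1 → S4 → S1 → S4 → S1 → S4 → S1 → S4 → S0 → S1 → S4 → S1 → S4  → end S4, rejected
w4: S3 → S3 → S4 → S0 → S2 → S2 → S1 → S3 → S4 → S1 → S4 → S1 → S4 → S0 → S1 → S4 → S0 → S2 → S1  → end S1, rejected
w5: S3 → S4 → S0 → S2 → S1 → S4 → S0 → S1 → S3 → S4 → S0 → S2 → S2 → S2  → end S2, accepted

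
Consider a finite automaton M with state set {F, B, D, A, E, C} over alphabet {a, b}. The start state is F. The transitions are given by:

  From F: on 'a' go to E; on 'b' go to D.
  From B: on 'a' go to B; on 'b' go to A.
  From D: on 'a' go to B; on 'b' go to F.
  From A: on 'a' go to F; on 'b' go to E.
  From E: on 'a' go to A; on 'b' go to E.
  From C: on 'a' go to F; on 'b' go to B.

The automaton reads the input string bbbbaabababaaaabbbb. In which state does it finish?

Trace: F -b-> D -b-> F -b-> D -b-> F -a-> E -a-> A -b-> E -a-> A -b-> E -a-> A -b-> E -a-> A -a-> F -a-> E -a-> A -b-> E -b-> E -b-> E -b-> E

E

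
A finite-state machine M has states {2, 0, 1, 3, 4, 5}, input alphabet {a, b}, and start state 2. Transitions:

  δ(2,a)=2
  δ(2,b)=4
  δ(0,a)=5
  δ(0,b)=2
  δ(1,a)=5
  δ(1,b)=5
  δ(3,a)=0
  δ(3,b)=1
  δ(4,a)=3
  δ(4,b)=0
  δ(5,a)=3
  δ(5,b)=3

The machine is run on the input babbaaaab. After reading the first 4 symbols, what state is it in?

5

start at 2
read 'b': 2 → 4
read 'a': 4 → 3
read 'b': 3 → 1
read 'b': 1 → 5
After 4 symbols: 5.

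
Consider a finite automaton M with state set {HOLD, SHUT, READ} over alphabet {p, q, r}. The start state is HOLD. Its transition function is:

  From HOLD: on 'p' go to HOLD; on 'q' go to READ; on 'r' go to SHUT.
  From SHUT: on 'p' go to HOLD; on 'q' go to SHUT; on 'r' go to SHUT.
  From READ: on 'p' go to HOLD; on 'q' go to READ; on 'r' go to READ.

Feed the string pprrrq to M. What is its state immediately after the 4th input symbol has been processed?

HOLD → HOLD → HOLD → SHUT → SHUT
After 4 symbols: SHUT.

SHUT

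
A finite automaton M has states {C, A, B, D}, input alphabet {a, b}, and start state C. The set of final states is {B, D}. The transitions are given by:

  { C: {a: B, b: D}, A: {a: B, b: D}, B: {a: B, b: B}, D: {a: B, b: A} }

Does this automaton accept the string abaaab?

C → B → B → B → B → B → B
End state B is accepting.

Yes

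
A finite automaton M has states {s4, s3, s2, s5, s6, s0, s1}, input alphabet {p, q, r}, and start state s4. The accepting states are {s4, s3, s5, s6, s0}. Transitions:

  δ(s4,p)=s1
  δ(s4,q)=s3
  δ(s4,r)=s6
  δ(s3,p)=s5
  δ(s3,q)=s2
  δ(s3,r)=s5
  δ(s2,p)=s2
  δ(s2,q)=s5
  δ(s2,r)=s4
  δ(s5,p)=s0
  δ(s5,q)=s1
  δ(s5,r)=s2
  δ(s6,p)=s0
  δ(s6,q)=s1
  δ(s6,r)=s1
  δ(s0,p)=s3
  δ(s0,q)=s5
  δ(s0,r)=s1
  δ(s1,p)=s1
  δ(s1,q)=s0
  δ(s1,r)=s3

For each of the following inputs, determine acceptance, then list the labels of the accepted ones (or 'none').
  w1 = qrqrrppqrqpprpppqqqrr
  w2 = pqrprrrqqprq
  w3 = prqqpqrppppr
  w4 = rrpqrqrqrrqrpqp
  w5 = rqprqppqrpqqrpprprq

w1, w3, w4

w1:
  start at s4
  read 'q': s4 → s3
  read 'r': s3 → s5
  read 'q': s5 → s1
  read 'r': s1 → s3
  read 'r': s3 → s5
  read 'p': s5 → s0
  read 'p': s0 → s3
  read 'q': s3 → s2
  read 'r': s2 → s4
  read 'q': s4 → s3
  read 'p': s3 → s5
  read 'p': s5 → s0
  read 'r': s0 → s1
  read 'p': s1 → s1
  read 'p': s1 → s1
  read 'p': s1 → s1
  read 'q': s1 → s0
  read 'q': s0 → s5
  read 'q': s5 → s1
  read 'r': s1 → s3
  read 'r': s3 → s5
  end s5, accepted
w2:
  start at s4
  read 'p': s4 → s1
  read 'q': s1 → s0
  read 'r': s0 → s1
  read 'p': s1 → s1
  read 'r': s1 → s3
  read 'r': s3 → s5
  read 'r': s5 → s2
  read 'q': s2 → s5
  read 'q': s5 → s1
  read 'p': s1 → s1
  read 'r': s1 → s3
  read 'q': s3 → s2
  end s2, rejected
w3:
  start at s4
  read 'p': s4 → s1
  read 'r': s1 → s3
  read 'q': s3 → s2
  read 'q': s2 → s5
  read 'p': s5 → s0
  read 'q': s0 → s5
  read 'r': s5 → s2
  read 'p': s2 → s2
  read 'p': s2 → s2
  read 'p': s2 → s2
  read 'p': s2 → s2
  read 'r': s2 → s4
  end s4, accepted
w4:
  start at s4
  read 'r': s4 → s6
  read 'r': s6 → s1
  read 'p': s1 → s1
  read 'q': s1 → s0
  read 'r': s0 → s1
  read 'q': s1 → s0
  read 'r': s0 → s1
  read 'q': s1 → s0
  read 'r': s0 → s1
  read 'r': s1 → s3
  read 'q': s3 → s2
  read 'r': s2 → s4
  read 'p': s4 → s1
  read 'q': s1 → s0
  read 'p': s0 → s3
  end s3, accepted
w5:
  start at s4
  read 'r': s4 → s6
  read 'q': s6 → s1
  read 'p': s1 → s1
  read 'r': s1 → s3
  read 'q': s3 → s2
  read 'p': s2 → s2
  read 'p': s2 → s2
  read 'q': s2 → s5
  read 'r': s5 → s2
  read 'p': s2 → s2
  read 'q': s2 → s5
  read 'q': s5 → s1
  read 'r': s1 → s3
  read 'p': s3 → s5
  read 'p': s5 → s0
  read 'r': s0 → s1
  read 'p': s1 → s1
  read 'r': s1 → s3
  read 'q': s3 → s2
  end s2, rejected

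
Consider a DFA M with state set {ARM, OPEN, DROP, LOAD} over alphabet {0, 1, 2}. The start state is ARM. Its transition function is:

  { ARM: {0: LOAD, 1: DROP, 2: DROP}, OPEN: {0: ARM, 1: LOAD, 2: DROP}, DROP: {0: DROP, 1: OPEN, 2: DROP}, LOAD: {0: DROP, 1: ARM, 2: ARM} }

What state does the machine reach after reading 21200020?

start at ARM
read '2': ARM → DROP
read '1': DROP → OPEN
read '2': OPEN → DROP
read '0': DROP → DROP
read '0': DROP → DROP
read '0': DROP → DROP
read '2': DROP → DROP
read '0': DROP → DROP

DROP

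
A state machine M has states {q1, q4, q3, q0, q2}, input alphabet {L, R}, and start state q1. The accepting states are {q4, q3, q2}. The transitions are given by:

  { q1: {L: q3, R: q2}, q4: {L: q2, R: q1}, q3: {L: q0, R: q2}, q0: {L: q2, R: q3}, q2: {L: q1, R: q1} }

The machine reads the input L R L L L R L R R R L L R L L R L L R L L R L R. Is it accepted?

Yes

q1 → q3 → q2 → q1 → q3 → q0 → q3 → q0 → q3 → q2 → q1 → q3 → q0 → q3 → q0 → q2 → q1 → q3 → q0 → q3 → q0 → q2 → q1 → q3 → q2
End state q2 is accepting.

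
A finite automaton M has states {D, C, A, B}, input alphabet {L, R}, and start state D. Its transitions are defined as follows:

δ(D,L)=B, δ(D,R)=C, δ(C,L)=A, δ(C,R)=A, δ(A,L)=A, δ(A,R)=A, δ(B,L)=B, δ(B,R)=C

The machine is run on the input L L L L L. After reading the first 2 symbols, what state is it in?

D → B → B
After 2 symbols: B.

B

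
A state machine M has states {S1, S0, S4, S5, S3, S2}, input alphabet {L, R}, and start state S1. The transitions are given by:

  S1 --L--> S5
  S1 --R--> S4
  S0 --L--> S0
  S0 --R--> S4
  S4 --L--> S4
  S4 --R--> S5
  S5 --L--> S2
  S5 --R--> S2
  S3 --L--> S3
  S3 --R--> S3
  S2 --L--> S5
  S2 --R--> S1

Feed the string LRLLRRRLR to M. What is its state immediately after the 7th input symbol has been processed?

S1 → S5 → S2 → S5 → S2 → S1 → S4 → S5
After 7 symbols: S5.

S5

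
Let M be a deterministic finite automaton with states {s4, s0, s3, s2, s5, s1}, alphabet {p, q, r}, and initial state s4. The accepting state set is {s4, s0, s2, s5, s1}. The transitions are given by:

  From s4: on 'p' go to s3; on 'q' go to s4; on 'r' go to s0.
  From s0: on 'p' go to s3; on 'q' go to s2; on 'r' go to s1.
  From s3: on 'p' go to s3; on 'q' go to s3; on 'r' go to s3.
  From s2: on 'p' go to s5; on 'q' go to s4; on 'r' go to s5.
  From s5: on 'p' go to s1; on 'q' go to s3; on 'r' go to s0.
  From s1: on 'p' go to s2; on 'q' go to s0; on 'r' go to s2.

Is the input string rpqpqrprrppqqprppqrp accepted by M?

s4 → s0 → s3 → s3 → s3 → s3 → s3 → s3 → s3 → s3 → s3 → s3 → s3 → s3 → s3 → s3 → s3 → s3 → s3 → s3 → s3
End state s3 is not accepting.

No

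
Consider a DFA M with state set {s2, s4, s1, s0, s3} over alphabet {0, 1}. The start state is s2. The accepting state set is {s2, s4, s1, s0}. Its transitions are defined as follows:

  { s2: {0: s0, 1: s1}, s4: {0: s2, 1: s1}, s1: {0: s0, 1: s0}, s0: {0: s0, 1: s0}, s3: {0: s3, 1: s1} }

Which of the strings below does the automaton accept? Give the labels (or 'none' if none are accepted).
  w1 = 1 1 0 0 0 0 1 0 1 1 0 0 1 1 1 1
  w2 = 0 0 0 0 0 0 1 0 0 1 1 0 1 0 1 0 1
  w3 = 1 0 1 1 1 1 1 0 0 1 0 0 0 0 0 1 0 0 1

w1: Trace: s2 -1-> s1 -1-> s0 -0-> s0 -0-> s0 -0-> s0 -0-> s0 -1-> s0 -0-> s0 -1-> s0 -1-> s0 -0-> s0 -0-> s0 -1-> s0 -1-> s0 -1-> s0 -1-> s0  → end s0, accepted
w2: Trace: s2 -0-> s0 -0-> s0 -0-> s0 -0-> s0 -0-> s0 -0-> s0 -1-> s0 -0-> s0 -0-> s0 -1-> s0 -1-> s0 -0-> s0 -1-> s0 -0-> s0 -1-> s0 -0-> s0 -1-> s0  → end s0, accepted
w3: Trace: s2 -1-> s1 -0-> s0 -1-> s0 -1-> s0 -1-> s0 -1-> s0 -1-> s0 -0-> s0 -0-> s0 -1-> s0 -0-> s0 -0-> s0 -0-> s0 -0-> s0 -0-> s0 -1-> s0 -0-> s0 -0-> s0 -1-> s0  → end s0, accepted

w1, w2, w3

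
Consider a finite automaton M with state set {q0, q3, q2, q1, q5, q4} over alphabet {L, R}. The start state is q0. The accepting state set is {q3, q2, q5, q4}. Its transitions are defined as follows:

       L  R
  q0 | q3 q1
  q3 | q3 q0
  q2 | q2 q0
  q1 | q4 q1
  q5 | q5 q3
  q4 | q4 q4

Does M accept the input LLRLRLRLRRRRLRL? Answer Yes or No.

Yes

start at q0
read 'L': q0 → q3
read 'L': q3 → q3
read 'R': q3 → q0
read 'L': q0 → q3
read 'R': q3 → q0
read 'L': q0 → q3
read 'R': q3 → q0
read 'L': q0 → q3
read 'R': q3 → q0
read 'R': q0 → q1
read 'R': q1 → q1
read 'R': q1 → q1
read 'L': q1 → q4
read 'R': q4 → q4
read 'L': q4 → q4
End state q4 is accepting.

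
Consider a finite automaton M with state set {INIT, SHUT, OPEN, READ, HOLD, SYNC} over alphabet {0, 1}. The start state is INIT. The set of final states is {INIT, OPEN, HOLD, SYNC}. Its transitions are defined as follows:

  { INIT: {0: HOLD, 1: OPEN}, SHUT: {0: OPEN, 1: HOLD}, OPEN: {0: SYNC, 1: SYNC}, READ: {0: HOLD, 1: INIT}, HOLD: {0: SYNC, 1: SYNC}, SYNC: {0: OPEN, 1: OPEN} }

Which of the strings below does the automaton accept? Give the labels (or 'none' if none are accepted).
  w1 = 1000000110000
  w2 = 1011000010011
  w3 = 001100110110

w1, w2, w3

w1: Trace: INIT -1-> OPEN -0-> SYNC -0-> OPEN -0-> SYNC -0-> OPEN -0-> SYNC -0-> OPEN -1-> SYNC -1-> OPEN -0-> SYNC -0-> OPEN -0-> SYNC -0-> OPEN  → end OPEN, accepted
w2: Trace: INIT -1-> OPEN -0-> SYNC -1-> OPEN -1-> SYNC -0-> OPEN -0-> SYNC -0-> OPEN -0-> SYNC -1-> OPEN -0-> SYNC -0-> OPEN -1-> SYNC -1-> OPEN  → end OPEN, accepted
w3: Trace: INIT -0-> HOLD -0-> SYNC -1-> OPEN -1-> SYNC -0-> OPEN -0-> SYNC -1-> OPEN -1-> SYNC -0-> OPEN -1-> SYNC -1-> OPEN -0-> SYNC  → end SYNC, accepted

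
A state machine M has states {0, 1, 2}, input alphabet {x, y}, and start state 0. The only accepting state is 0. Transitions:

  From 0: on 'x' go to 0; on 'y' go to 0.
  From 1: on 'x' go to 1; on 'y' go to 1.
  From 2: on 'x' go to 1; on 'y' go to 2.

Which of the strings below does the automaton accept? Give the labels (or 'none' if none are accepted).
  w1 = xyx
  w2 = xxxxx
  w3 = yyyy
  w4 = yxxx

w1, w2, w3, w4

w1: 0 → 0 → 0 → 0  → end 0, accepted
w2: 0 → 0 → 0 → 0 → 0 → 0  → end 0, accepted
w3: 0 → 0 → 0 → 0 → 0  → end 0, accepted
w4: 0 → 0 → 0 → 0 → 0  → end 0, accepted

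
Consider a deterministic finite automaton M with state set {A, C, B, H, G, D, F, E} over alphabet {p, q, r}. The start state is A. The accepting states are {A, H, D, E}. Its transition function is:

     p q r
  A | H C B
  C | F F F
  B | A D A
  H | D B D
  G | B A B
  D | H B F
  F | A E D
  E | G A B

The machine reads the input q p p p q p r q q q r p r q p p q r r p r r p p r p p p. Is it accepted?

A → C → F → A → H → B → A → B → D → B → D → F → A → B → D → H → D → B → A → B → A → B → A → H → D → F → A → H → D
End state D is accepting.

Yes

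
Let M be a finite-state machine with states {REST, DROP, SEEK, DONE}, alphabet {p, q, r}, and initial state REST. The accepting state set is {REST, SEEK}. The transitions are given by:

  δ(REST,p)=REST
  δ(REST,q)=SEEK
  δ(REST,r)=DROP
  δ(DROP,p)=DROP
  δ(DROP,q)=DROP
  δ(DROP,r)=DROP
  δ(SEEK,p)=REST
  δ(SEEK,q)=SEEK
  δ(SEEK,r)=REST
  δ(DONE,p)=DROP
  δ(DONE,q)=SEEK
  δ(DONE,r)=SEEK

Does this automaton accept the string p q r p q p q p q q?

REST → REST → SEEK → REST → REST → SEEK → REST → SEEK → REST → SEEK → SEEK
End state SEEK is accepting.

Yes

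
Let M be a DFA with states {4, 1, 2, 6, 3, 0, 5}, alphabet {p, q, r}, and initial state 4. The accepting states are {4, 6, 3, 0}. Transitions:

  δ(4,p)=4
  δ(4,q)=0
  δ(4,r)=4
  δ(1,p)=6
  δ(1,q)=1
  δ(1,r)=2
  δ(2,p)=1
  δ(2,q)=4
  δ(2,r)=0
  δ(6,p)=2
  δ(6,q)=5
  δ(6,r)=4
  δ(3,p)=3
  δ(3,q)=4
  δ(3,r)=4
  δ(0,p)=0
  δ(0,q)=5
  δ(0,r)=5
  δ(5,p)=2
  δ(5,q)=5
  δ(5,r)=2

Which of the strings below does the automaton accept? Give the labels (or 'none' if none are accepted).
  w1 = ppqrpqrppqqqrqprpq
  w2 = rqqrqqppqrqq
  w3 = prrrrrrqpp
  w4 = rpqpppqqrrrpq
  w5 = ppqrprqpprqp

w1, w2, w3, w4, w5

w1: Trace: 4 -p-> 4 -p-> 4 -q-> 0 -r-> 5 -p-> 2 -q-> 4 -r-> 4 -p-> 4 -p-> 4 -q-> 0 -q-> 5 -q-> 5 -r-> 2 -q-> 4 -p-> 4 -r-> 4 -p-> 4 -q-> 0  → end 0, accepted
w2: Trace: 4 -r-> 4 -q-> 0 -q-> 5 -r-> 2 -q-> 4 -q-> 0 -p-> 0 -p-> 0 -q-> 5 -r-> 2 -q-> 4 -q-> 0  → end 0, accepted
w3: Trace: 4 -p-> 4 -r-> 4 -r-> 4 -r-> 4 -r-> 4 -r-> 4 -r-> 4 -q-> 0 -p-> 0 -p-> 0  → end 0, accepted
w4: Trace: 4 -r-> 4 -p-> 4 -q-> 0 -p-> 0 -p-> 0 -p-> 0 -q-> 5 -q-> 5 -r-> 2 -r-> 0 -r-> 5 -p-> 2 -q-> 4  → end 4, accepted
w5: Trace: 4 -p-> 4 -p-> 4 -q-> 0 -r-> 5 -p-> 2 -r-> 0 -q-> 5 -p-> 2 -p-> 1 -r-> 2 -q-> 4 -p-> 4  → end 4, accepted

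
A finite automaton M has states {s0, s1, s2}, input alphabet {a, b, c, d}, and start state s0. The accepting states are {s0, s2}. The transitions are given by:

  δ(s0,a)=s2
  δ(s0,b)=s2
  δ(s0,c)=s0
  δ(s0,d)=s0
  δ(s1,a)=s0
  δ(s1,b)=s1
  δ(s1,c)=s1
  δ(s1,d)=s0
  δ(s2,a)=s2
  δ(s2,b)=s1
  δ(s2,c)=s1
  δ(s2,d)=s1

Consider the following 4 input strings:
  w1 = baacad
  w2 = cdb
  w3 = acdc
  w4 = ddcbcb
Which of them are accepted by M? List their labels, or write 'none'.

w1, w2, w3

w1:
  start at s0
  read 'b': s0 → s2
  read 'a': s2 → s2
  read 'a': s2 → s2
  read 'c': s2 → s1
  read 'a': s1 → s0
  read 'd': s0 → s0
  end s0, accepted
w2:
  start at s0
  read 'c': s0 → s0
  read 'd': s0 → s0
  read 'b': s0 → s2
  end s2, accepted
w3:
  start at s0
  read 'a': s0 → s2
  read 'c': s2 → s1
  read 'd': s1 → s0
  read 'c': s0 → s0
  end s0, accepted
w4:
  start at s0
  read 'd': s0 → s0
  read 'd': s0 → s0
  read 'c': s0 → s0
  read 'b': s0 → s2
  read 'c': s2 → s1
  read 'b': s1 → s1
  end s1, rejected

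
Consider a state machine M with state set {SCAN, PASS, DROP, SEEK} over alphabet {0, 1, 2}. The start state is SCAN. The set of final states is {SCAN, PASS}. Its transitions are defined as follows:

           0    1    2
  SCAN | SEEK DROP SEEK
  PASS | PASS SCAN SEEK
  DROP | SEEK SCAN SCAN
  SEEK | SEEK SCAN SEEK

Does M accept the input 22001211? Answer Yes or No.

Trace: SCAN -2-> SEEK -2-> SEEK -0-> SEEK -0-> SEEK -1-> SCAN -2-> SEEK -1-> SCAN -1-> DROP
End state DROP is not accepting.

No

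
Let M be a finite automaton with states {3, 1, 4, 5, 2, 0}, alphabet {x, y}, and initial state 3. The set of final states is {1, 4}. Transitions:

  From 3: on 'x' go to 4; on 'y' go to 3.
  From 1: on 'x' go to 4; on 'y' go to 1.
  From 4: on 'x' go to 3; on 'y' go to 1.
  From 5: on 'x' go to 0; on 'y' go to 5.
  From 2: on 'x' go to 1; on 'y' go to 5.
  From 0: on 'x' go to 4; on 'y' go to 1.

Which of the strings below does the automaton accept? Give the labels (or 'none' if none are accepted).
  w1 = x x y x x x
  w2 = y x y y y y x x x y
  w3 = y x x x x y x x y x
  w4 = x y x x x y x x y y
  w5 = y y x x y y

w1:
  start at 3
  read 'x': 3 → 4
  read 'x': 4 → 3
  read 'y': 3 → 3
  read 'x': 3 → 4
  read 'x': 4 → 3
  read 'x': 3 → 4
  end 4, accepted
w2:
  start at 3
  read 'y': 3 → 3
  read 'x': 3 → 4
  read 'y': 4 → 1
  read 'y': 1 → 1
  read 'y': 1 → 1
  read 'y': 1 → 1
  read 'x': 1 → 4
  read 'x': 4 → 3
  read 'x': 3 → 4
  read 'y': 4 → 1
  end 1, accepted
w3:
  start at 3
  read 'y': 3 → 3
  read 'x': 3 → 4
  read 'x': 4 → 3
  read 'x': 3 → 4
  read 'x': 4 → 3
  read 'y': 3 → 3
  read 'x': 3 → 4
  read 'x': 4 → 3
  read 'y': 3 → 3
  read 'x': 3 → 4
  end 4, accepted
w4:
  start at 3
  read 'x': 3 → 4
  read 'y': 4 → 1
  read 'x': 1 → 4
  read 'x': 4 → 3
  read 'x': 3 → 4
  read 'y': 4 → 1
  read 'x': 1 → 4
  read 'x': 4 → 3
  read 'y': 3 → 3
  read 'y': 3 → 3
  end 3, rejected
w5:
  start at 3
  read 'y': 3 → 3
  read 'y': 3 → 3
  read 'x': 3 → 4
  read 'x': 4 → 3
  read 'y': 3 → 3
  read 'y': 3 → 3
  end 3, rejected

w1, w2, w3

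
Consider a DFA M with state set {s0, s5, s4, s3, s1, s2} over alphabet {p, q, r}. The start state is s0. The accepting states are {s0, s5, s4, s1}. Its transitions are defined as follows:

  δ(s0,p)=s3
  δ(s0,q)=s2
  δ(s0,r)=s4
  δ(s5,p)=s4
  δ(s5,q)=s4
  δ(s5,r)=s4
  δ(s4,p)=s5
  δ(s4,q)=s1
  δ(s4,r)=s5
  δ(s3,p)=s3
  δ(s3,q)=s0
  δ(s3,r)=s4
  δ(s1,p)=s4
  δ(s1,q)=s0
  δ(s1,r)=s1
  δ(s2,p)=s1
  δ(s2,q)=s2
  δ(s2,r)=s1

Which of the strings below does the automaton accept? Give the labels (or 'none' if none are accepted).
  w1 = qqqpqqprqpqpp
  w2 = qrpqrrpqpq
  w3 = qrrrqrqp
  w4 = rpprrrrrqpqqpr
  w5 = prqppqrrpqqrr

w2, w3, w4, w5

w1: s0 → s2 → s2 → s2 → s1 → s0 → s2 → s1 → s1 → s0 → s3 → s0 → s3 → s3  → end s3, rejected
w2: s0 → s2 → s1 → s4 → s1 → s1 → s1 → s4 → s1 → s4 → s1  → end s1, accepted
w3: s0 → s2 → s1 → s1 → s1 → s0 → s4 → s1 → s4  → end s4, accepted
w4: s0 → s4 → s5 → s4 → s5 → s4 → s5 → s4 → s5 → s4 → s5 → s4 → s1 → s4 → s5  → end s5, accepted
w5: s0 → s3 → s4 → s1 → s4 → s5 → s4 → s5 → s4 → s5 → s4 → s1 → s1 → s1  → end s1, accepted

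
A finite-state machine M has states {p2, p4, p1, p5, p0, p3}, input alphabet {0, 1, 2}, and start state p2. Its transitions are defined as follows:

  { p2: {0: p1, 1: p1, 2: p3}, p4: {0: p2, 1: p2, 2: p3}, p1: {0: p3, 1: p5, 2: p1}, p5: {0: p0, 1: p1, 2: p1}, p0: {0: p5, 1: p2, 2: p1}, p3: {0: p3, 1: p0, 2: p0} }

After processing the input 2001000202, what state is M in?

p0

p2 → p3 → p3 → p3 → p0 → p5 → p0 → p5 → p1 → p3 → p0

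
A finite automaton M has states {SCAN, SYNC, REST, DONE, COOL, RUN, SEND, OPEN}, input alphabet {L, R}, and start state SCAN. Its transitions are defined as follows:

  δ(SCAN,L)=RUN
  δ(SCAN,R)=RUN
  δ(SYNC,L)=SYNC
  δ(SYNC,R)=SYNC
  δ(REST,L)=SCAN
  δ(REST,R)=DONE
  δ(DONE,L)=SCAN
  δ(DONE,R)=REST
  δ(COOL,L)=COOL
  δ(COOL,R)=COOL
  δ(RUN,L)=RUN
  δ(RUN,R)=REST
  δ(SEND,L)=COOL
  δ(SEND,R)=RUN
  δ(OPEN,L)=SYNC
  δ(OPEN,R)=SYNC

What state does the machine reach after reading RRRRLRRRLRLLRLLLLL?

RUN

start at SCAN
read 'R': SCAN → RUN
read 'R': RUN → REST
read 'R': REST → DONE
read 'R': DONE → REST
read 'L': REST → SCAN
read 'R': SCAN → RUN
read 'R': RUN → REST
read 'R': REST → DONE
read 'L': DONE → SCAN
read 'R': SCAN → RUN
read 'L': RUN → RUN
read 'L': RUN → RUN
read 'R': RUN → REST
read 'L': REST → SCAN
read 'L': SCAN → RUN
read 'L': RUN → RUN
read 'L': RUN → RUN
read 'L': RUN → RUN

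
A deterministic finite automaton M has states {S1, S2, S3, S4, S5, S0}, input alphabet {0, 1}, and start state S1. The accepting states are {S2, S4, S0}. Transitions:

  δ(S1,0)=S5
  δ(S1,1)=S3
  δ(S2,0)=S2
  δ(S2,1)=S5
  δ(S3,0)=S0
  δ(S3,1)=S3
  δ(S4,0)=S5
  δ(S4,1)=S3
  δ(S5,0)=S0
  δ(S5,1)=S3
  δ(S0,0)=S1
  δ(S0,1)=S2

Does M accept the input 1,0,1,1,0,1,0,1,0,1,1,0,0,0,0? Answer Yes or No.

Yes

start at S1
read '1': S1 → S3
read '0': S3 → S0
read '1': S0 → S2
read '1': S2 → S5
read '0': S5 → S0
read '1': S0 → S2
read '0': S2 → S2
read '1': S2 → S5
read '0': S5 → S0
read '1': S0 → S2
read '1': S2 → S5
read '0': S5 → S0
read '0': S0 → S1
read '0': S1 → S5
read '0': S5 → S0
End state S0 is accepting.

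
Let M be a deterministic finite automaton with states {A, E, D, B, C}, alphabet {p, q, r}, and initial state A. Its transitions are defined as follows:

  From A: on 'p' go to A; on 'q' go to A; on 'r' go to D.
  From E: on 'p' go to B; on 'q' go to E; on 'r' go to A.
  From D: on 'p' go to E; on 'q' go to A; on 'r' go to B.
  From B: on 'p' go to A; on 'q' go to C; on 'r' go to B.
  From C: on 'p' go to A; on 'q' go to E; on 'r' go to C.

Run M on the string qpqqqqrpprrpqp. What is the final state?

A

A → A → A → A → A → A → A → D → E → B → B → B → A → A → A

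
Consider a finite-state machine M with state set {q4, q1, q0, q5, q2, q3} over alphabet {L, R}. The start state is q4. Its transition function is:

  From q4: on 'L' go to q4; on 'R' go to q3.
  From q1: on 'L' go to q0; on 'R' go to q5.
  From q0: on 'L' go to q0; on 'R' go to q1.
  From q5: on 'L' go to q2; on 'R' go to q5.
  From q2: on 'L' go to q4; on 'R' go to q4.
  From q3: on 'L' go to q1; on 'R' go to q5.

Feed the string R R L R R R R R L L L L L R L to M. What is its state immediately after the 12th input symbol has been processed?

q4

Trace: q4 -R-> q3 -R-> q5 -L-> q2 -R-> q4 -R-> q3 -R-> q5 -R-> q5 -R-> q5 -L-> q2 -L-> q4 -L-> q4 -L-> q4
After 12 symbols: q4.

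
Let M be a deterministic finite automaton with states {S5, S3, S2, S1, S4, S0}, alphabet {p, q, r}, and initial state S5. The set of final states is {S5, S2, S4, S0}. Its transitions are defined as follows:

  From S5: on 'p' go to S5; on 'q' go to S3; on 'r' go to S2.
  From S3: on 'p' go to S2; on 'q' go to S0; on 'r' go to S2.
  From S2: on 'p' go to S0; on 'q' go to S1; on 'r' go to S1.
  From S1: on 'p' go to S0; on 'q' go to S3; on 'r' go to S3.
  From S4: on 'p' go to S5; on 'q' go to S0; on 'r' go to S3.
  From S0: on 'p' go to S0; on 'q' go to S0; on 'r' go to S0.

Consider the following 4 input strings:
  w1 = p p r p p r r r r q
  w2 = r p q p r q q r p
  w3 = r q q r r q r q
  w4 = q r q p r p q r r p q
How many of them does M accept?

w1: S5 → S5 → S5 → S2 → S0 → S0 → S0 → S0 → S0 → S0 → S0  → end S0, accepted
w2: S5 → S2 → S0 → S0 → S0 → S0 → S0 → S0 → S0 → S0  → end S0, accepted
w3: S5 → S2 → S1 → S3 → S2 → S1 → S3 → S2 → S1  → end S1, rejected
w4: S5 → S3 → S2 → S1 → S0 → S0 → S0 → S0 → S0 → S0 → S0 → S0  → end S0, accepted

3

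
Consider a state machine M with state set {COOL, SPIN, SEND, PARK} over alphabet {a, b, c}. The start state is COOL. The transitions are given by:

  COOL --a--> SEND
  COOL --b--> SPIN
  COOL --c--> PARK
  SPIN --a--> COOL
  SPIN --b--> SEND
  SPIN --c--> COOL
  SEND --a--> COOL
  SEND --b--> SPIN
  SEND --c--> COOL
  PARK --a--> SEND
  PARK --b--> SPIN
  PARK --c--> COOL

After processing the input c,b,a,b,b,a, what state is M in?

COOL

start at COOL
read 'c': COOL → PARK
read 'b': PARK → SPIN
read 'a': SPIN → COOL
read 'b': COOL → SPIN
read 'b': SPIN → SEND
read 'a': SEND → COOL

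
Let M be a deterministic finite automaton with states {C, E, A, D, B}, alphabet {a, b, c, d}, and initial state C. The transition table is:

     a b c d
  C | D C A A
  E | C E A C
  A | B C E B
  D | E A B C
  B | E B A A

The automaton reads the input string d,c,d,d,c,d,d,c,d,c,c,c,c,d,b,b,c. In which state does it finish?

Trace: C -d-> A -c-> E -d-> C -d-> A -c-> E -d-> C -d-> A -c-> E -d-> C -c-> A -c-> E -c-> A -c-> E -d-> C -b-> C -b-> C -c-> A

A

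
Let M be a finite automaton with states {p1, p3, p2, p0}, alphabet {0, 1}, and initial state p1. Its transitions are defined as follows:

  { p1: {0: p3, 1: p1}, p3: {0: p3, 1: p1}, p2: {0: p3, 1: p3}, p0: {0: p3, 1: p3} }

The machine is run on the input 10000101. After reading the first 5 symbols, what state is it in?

start at p1
read '1': p1 → p1
read '0': p1 → p3
read '0': p3 → p3
read '0': p3 → p3
read '0': p3 → p3
After 5 symbols: p3.

p3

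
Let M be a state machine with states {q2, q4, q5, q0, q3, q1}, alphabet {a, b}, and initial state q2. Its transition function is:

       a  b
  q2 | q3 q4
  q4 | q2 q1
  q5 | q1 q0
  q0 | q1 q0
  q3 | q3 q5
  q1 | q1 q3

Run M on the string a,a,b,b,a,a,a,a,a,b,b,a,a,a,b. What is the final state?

Trace: q2 -a-> q3 -a-> q3 -b-> q5 -b-> q0 -a-> q1 -a-> q1 -a-> q1 -a-> q1 -a-> q1 -b-> q3 -b-> q5 -a-> q1 -a-> q1 -a-> q1 -b-> q3

q3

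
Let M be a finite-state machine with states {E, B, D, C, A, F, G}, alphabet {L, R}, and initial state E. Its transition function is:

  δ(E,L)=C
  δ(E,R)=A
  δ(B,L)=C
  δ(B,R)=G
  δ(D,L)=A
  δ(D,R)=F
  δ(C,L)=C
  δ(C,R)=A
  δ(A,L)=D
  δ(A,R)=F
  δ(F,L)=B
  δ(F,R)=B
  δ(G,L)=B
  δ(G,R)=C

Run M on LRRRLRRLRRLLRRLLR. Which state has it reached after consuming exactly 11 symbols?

C

Trace: E -L-> C -R-> A -R-> F -R-> B -L-> C -R-> A -R-> F -L-> B -R-> G -R-> C -L-> C
After 11 symbols: C.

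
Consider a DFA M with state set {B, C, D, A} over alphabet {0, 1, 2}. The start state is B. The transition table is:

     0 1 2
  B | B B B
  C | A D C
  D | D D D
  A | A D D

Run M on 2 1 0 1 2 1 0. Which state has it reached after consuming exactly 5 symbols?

B

Trace: B -2-> B -1-> B -0-> B -1-> B -2-> B
After 5 symbols: B.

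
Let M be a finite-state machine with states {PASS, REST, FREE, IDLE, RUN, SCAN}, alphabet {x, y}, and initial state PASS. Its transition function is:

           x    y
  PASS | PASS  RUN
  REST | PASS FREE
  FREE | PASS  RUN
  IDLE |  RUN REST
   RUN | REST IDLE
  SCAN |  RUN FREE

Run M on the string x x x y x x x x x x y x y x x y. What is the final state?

Trace: PASS -x-> PASS -x-> PASS -x-> PASS -y-> RUN -x-> REST -x-> PASS -x-> PASS -x-> PASS -x-> PASS -x-> PASS -y-> RUN -x-> REST -y-> FREE -x-> PASS -x-> PASS -y-> RUN

RUN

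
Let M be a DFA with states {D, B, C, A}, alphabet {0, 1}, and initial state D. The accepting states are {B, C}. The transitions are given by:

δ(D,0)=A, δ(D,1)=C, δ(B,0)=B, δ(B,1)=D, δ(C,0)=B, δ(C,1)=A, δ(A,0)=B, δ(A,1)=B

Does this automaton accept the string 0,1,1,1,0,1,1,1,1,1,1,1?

D → A → B → D → C → B → D → C → A → B → D → C → A
End state A is not accepting.

No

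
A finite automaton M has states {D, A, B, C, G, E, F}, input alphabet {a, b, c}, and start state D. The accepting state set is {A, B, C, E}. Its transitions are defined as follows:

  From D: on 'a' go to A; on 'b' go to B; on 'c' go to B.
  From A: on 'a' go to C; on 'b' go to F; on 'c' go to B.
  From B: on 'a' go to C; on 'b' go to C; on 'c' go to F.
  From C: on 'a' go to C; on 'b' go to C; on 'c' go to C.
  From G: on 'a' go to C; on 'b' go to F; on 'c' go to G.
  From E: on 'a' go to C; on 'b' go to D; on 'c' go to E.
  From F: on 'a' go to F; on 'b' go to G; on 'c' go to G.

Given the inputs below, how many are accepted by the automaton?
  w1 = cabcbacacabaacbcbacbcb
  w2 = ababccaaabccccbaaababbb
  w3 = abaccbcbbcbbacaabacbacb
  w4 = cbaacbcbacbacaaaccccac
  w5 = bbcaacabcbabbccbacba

5

w1: Trace: D -c-> B -a-> C -b-> C -c-> C -b-> C -a-> C -c-> C -a-> C -c-> C -a-> C -b-> C -a-> C -a-> C -c-> C -b-> C -c-> C -b-> C -a-> C -c-> C -b-> C -c-> C -b-> C  → end C, accepted
w2: Trace: D -a-> A -b-> F -a-> F -b-> G -c-> G -c-> G -a-> C -a-> C -a-> C -b-> C -c-> C -c-> C -c-> C -c-> C -b-> C -a-> C -a-> C -a-> C -b-> C -a-> C -b-> C -b-> C -b-> C  → end C, accepted
w3: Trace: D -a-> A -b-> F -a-> F -c-> G -c-> G -b-> F -c-> G -b-> F -b-> G -c-> G -b-> F -b-> G -a-> C -c-> C -a-> C -a-> C -b-> C -a-> C -c-> C -b-> C -a-> C -c-> C -b-> C  → end C, accepted
w4: Trace: D -c-> B -b-> C -a-> C -a-> C -c-> C -b-> C -c-> C -b-> C -a-> C -c-> C -b-> C -a-> C -c-> C -a-> C -a-> C -a-> C -c-> C -c-> C -c-> C -c-> C -a-> C -c-> C  → end C, accepted
w5: Trace: D -b-> B -b-> C -c-> C -a-> C -a-> C -c-> C -a-> C -b-> C -c-> C -b-> C -a-> C -b-> C -b-> C -c-> C -c-> C -b-> C -a-> C -c-> C -b-> C -a-> C  → end C, accepted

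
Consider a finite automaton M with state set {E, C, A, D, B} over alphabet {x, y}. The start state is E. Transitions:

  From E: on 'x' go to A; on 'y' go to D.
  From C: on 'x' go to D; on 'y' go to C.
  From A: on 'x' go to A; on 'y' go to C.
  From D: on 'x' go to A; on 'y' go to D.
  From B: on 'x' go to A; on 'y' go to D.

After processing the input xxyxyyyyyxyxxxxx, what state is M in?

A

E → A → A → C → D → D → D → D → D → D → A → C → D → A → A → A → A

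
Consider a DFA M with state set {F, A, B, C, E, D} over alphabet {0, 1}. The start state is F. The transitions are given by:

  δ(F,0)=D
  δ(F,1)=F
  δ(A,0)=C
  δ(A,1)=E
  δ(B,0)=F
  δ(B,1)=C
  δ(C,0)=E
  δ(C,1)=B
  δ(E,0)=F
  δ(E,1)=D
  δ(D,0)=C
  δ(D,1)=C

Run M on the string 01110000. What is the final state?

C

Trace: F -0-> D -1-> C -1-> B -1-> C -0-> E -0-> F -0-> D -0-> C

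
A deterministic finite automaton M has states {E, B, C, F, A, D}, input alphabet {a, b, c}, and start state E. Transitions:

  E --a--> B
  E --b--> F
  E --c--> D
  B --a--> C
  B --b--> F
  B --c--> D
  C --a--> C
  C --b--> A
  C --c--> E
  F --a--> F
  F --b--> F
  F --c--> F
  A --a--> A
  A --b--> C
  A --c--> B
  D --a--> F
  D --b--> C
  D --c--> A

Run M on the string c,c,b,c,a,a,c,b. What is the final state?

E → D → A → C → E → B → C → E → F

F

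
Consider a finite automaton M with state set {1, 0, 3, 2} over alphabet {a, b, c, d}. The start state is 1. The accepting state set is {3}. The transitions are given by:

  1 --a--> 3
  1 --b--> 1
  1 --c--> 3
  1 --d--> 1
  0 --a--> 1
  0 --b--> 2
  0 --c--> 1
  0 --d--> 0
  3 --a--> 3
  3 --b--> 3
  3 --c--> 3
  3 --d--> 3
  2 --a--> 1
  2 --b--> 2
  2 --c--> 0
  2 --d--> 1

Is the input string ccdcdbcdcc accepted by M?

Yes

Trace: 1 -c-> 3 -c-> 3 -d-> 3 -c-> 3 -d-> 3 -b-> 3 -c-> 3 -d-> 3 -c-> 3 -c-> 3
End state 3 is accepting.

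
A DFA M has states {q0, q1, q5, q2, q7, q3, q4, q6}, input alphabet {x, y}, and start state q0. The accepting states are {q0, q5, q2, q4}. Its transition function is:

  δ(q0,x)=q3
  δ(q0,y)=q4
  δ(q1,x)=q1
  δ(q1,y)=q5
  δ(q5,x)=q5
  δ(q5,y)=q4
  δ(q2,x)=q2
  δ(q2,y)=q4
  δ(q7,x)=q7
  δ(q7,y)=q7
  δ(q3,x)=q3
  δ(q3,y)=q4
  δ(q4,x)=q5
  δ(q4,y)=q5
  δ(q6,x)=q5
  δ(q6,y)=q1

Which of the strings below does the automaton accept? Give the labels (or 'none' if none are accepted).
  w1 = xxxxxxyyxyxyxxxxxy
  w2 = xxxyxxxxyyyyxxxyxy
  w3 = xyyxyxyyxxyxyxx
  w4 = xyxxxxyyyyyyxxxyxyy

w1, w2, w3, w4

w1: q0 → q3 → q3 → q3 → q3 → q3 → q3 → q4 → q5 → q5 → q4 → q5 → q4 → q5 → q5 → q5 → q5 → q5 → q4  → end q4, accepted
w2: q0 → q3 → q3 → q3 → q4 → q5 → q5 → q5 → q5 → q4 → q5 → q4 → q5 → q5 → q5 → q5 → q4 → q5 → q4  → end q4, accepted
w3: q0 → q3 → q4 → q5 → q5 → q4 → q5 → q4 → q5 → q5 → q5 → q4 → q5 → q4 → q5 → q5  → end q5, accepted
w4: q0 → q3 → q4 → q5 → q5 → q5 → q5 → q4 → q5 → q4 → q5 → q4 → q5 → q5 → q5 → q5 → q4 → q5 → q4 → q5  → end q5, accepted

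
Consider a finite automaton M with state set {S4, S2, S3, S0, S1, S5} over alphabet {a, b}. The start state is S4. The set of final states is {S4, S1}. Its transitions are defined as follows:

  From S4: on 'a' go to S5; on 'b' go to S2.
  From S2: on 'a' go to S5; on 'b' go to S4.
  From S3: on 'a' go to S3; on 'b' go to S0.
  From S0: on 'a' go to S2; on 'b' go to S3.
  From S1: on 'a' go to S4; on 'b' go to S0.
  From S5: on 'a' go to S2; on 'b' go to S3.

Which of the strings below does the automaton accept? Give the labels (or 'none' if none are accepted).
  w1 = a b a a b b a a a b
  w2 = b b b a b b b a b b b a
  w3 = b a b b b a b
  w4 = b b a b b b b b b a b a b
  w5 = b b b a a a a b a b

w1: Trace: S4 -a-> S5 -b-> S3 -a-> S3 -a-> S3 -b-> S0 -b-> S3 -a-> S3 -a-> S3 -a-> S3 -b-> S0  → end S0, rejected
w2: Trace: S4 -b-> S2 -b-> S4 -b-> S2 -a-> S5 -b-> S3 -b-> S0 -b-> S3 -a-> S3 -b-> S0 -b-> S3 -b-> S0 -a-> S2  → end S2, rejected
w3: Trace: S4 -b-> S2 -a-> S5 -b-> S3 -b-> S0 -b-> S3 -a-> S3 -b-> S0  → end S0, rejected
w4: Trace: S4 -b-> S2 -b-> S4 -a-> S5 -b-> S3 -b-> S0 -b-> S3 -b-> S0 -b-> S3 -b-> S0 -a-> S2 -b-> S4 -a-> S5 -b-> S3  → end S3, rejected
w5: Trace: S4 -b-> S2 -b-> S4 -b-> S2 -a-> S5 -a-> S2 -a-> S5 -a-> S2 -b-> S4 -a-> S5 -b-> S3  → end S3, rejected

none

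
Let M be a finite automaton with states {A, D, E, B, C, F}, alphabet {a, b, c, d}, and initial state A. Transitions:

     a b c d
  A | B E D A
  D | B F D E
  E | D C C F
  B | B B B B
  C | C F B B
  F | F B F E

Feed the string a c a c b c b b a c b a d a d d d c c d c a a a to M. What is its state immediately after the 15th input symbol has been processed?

A → B → B → B → B → B → B → B → B → B → B → B → B → B → B → B
After 15 symbols: B.

B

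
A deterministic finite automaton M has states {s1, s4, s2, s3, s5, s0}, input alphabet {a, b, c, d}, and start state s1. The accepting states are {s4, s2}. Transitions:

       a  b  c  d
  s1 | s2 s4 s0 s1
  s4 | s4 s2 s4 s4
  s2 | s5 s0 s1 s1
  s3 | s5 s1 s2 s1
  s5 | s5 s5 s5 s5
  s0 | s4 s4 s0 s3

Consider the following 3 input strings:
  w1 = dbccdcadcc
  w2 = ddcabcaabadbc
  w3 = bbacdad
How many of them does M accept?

w1: s1 → s1 → s4 → s4 → s4 → s4 → s4 → s4 → s4 → s4 → s4  → end s4, accepted
w2: s1 → s1 → s1 → s0 → s4 → s2 → s1 → s2 → s5 → s5 → s5 → s5 → s5 → s5  → end s5, rejected
w3: s1 → s4 → s2 → s5 → s5 → s5 → s5 → s5  → end s5, rejected

1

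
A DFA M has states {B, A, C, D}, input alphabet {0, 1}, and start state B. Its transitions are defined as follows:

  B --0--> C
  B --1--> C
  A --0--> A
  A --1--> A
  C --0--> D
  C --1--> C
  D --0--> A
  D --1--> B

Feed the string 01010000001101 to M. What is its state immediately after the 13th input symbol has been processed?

A

B → C → C → D → B → C → D → A → A → A → A → A → A → A
After 13 symbols: A.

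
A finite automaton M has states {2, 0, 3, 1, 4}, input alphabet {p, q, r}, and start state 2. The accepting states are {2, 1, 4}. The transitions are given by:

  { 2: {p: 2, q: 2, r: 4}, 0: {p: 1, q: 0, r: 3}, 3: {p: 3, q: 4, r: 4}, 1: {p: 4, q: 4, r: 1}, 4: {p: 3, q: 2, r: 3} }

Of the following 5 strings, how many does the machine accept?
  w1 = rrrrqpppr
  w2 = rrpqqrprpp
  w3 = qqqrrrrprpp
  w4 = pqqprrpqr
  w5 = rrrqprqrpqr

1

w1: 2 → 4 → 3 → 4 → 3 → 4 → 3 → 3 → 3 → 4  → end 4, accepted
w2: 2 → 4 → 3 → 3 → 4 → 2 → 4 → 3 → 4 → 3 → 3  → end 3, rejected
w3: 2 → 2 → 2 → 2 → 4 → 3 → 4 → 3 → 3 → 4 → 3 → 3  → end 3, rejected
w4: 2 → 2 → 2 → 2 → 2 → 4 → 3 → 3 → 4 → 3  → end 3, rejected
w5: 2 → 4 → 3 → 4 → 2 → 2 → 4 → 2 → 4 → 3 → 4 → 3  → end 3, rejected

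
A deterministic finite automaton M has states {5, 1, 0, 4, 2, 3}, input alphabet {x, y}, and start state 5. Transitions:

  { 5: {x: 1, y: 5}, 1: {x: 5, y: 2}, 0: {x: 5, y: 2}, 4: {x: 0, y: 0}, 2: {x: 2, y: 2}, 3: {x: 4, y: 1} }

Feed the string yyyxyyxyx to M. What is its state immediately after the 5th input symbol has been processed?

2

start at 5
read 'y': 5 → 5
read 'y': 5 → 5
read 'y': 5 → 5
read 'x': 5 → 1
read 'y': 1 → 2
After 5 symbols: 2.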